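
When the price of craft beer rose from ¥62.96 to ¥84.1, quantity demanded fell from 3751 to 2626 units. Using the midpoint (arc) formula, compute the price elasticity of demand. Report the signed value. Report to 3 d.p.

ΔQ = 2626 − 3751 = -1125; ΔP = 84.1 − 62.96 = 21.14.
Midpoints: P̄ = 73.53, Q̄ = 3188.5.
ε = (ΔQ/ΔP)(P̄/Q̄) = (-1125/21.14)(73.53/3188.5).

-1.227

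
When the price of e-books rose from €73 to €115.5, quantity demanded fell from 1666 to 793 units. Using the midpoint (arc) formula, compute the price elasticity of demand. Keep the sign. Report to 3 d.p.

ΔQ = 793 − 1666 = -873; ΔP = 115.5 − 73 = 42.5.
Midpoints: P̄ = 94.25, Q̄ = 1229.5.
ε = (ΔQ/ΔP)(P̄/Q̄) = (-873/42.5)(94.25/1229.5).

-1.575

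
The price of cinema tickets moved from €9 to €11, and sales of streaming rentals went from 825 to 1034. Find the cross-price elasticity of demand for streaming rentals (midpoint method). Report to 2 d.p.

1.12

ΔQ_x = 1034 − 825 = 209; ΔP_y = 11 − 9 = 2.
Midpoints: P̄_y = 10.00, Q̄_x = 929.5.
ε_xy = (ΔQ_x/ΔP_y)(P̄_y/Q̄_x) = (209/2)(10.00/929.5).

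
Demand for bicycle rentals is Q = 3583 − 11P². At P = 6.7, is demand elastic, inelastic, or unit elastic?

inelastic

Q = 3089.210, dQ/dP = -147.400.
ε = (dQ/dP)(P/Q) ≈ -0.320.
|ε| = 0.32 < 1.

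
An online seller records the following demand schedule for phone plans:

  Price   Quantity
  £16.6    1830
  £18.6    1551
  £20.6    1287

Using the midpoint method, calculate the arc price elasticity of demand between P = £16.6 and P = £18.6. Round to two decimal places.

At P = 16.6, Q = 1830; at P = 18.6, Q = 1551.
ΔQ = -279, ΔP = 2.0. Midpoints: P̄ = 17.60, Q̄ = 1690.5.
ε = (ΔQ/ΔP)(P̄/Q̄) = (-279/2.0)(17.60/1690.5).

-1.45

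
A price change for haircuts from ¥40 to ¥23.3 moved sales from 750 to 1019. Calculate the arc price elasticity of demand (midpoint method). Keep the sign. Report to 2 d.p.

ΔQ = 1019 − 750 = 269; ΔP = 23.3 − 40 = -16.7.
Midpoints: P̄ = 31.65, Q̄ = 884.5.
ε = (ΔQ/ΔP)(P̄/Q̄) = (269/-16.7)(31.65/884.5).

-0.58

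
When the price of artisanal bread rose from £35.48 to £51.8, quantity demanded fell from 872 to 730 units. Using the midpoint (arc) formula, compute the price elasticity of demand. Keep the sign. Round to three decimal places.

ΔQ = 730 − 872 = -142; ΔP = 51.8 − 35.48 = 16.32.
Midpoints: P̄ = 43.64, Q̄ = 801.0.
ε = (ΔQ/ΔP)(P̄/Q̄) = (-142/16.32)(43.64/801.0).

-0.474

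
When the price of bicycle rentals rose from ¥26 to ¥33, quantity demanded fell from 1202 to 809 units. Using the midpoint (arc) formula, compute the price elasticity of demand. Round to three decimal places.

ΔQ = 809 − 1202 = -393; ΔP = 33 − 26 = 7.
Midpoints: P̄ = 29.50, Q̄ = 1005.5.
ε = (ΔQ/ΔP)(P̄/Q̄) = (-393/7)(29.50/1005.5).

-1.647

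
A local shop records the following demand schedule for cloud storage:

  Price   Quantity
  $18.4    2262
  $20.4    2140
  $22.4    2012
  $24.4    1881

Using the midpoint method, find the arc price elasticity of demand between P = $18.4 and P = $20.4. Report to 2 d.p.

At P = 18.4, Q = 2262; at P = 20.4, Q = 2140.
ΔQ = -122, ΔP = 2.0. Midpoints: P̄ = 19.40, Q̄ = 2201.0.
ε = (ΔQ/ΔP)(P̄/Q̄) = (-122/2.0)(19.40/2201.0).

-0.54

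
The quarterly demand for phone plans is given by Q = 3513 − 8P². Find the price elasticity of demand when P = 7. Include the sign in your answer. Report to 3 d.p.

At P = 7, Q = 3121.
dQ/dP = −16P = -112.
ε = (dQ/dP)(P/Q) = (-112)(7/3121).

-0.251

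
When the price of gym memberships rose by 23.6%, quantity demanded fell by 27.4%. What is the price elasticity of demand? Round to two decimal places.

-1.16

ε = %ΔQ / %ΔP = (-27.4)/(23.6) = -1.161.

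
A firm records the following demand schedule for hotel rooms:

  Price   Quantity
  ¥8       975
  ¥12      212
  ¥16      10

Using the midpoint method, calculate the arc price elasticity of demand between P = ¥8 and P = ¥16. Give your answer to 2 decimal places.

At P = 8, Q = 975; at P = 16, Q = 10.
ΔQ = -965, ΔP = 8. Midpoints: P̄ = 12.00, Q̄ = 492.5.
ε = (ΔQ/ΔP)(P̄/Q̄) = (-965/8)(12.00/492.5).

-2.94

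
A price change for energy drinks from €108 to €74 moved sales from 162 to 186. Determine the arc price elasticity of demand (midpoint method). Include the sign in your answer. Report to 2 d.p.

ΔQ = 186 − 162 = 24; ΔP = 74 − 108 = -34.
Midpoints: P̄ = 91.00, Q̄ = 174.0.
ε = (ΔQ/ΔP)(P̄/Q̄) = (24/-34)(91.00/174.0).

-0.37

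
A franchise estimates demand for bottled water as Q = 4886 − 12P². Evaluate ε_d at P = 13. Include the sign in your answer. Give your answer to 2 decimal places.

-1.42

At P = 13, Q = 2858.
dQ/dP = −24P = -312.
ε = (dQ/dP)(P/Q) = (-312)(13/2858).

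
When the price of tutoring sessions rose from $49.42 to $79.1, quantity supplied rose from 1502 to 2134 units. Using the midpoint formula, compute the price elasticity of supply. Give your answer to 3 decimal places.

0.753

ΔQ = 2134 − 1502 = 632; ΔP = 79.1 − 49.42 = 29.68.
Midpoints: P̄ = 64.26, Q̄ = 1818.0.
ε_s = (ΔQ/ΔP)(P̄/Q̄) = (632/29.68)(64.26/1818.0).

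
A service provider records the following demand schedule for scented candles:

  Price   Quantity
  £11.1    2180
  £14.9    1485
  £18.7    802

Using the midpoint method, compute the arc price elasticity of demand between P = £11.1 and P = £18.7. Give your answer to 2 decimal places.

At P = 11.1, Q = 2180; at P = 18.7, Q = 802.
ΔQ = -1378, ΔP = 7.6. Midpoints: P̄ = 14.90, Q̄ = 1491.0.
ε = (ΔQ/ΔP)(P̄/Q̄) = (-1378/7.6)(14.90/1491.0).

-1.81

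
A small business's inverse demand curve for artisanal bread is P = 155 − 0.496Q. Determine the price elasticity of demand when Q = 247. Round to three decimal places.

At Q = 247, P = 155 − 0.496(247) = 32.49.
dP/dQ = −0.496, so dQ/dP = 1/(−0.496) = -2.016.
ε = (dQ/dP)(P/Q) = (-2.016)(32.49/247).

-0.265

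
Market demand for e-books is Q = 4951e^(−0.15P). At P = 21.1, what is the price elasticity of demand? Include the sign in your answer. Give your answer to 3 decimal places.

-3.165

At P = 21.1, Q = 209.002.
dQ/dP = −0.15·4951e^(−0.15P) = −0.15Q = -31.350.
ε = (dQ/dP)(P/Q) = (-31.350)(21.1/209.002).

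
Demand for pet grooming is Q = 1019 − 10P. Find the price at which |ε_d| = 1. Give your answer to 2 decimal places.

For linear demand Q = a − bP, ε = −bP/(a − bP). |ε| = 1 when bP = a − bP, i.e. P = a/(2b).
P = 1019/(2·10) = 1019/20 = 50.9500.

50.95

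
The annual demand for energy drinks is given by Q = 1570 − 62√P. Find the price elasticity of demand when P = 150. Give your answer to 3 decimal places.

-0.468

At P = 150, Q = 810.658.
dQ/dP = −62/(2√P) = -2.531.
ε = (dQ/dP)(P/Q) = (-2.531)(150/810.658).
|ε| < 1, so demand is inelastic at this price.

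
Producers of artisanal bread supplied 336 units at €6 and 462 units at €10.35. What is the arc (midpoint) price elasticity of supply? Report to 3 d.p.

ΔQ = 462 − 336 = 126; ΔP = 10.35 − 6 = 4.35.
Midpoints: P̄ = 8.18, Q̄ = 399.0.
ε_s = (ΔQ/ΔP)(P̄/Q̄) = (126/4.35)(8.18/399.0).

0.593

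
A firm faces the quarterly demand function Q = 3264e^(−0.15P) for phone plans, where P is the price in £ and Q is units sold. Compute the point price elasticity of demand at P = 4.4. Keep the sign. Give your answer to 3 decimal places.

At P = 4.4, Q = 1687.003.
dQ/dP = −0.15·3264e^(−0.15P) = −0.15Q = -253.050.
ε = (dQ/dP)(P/Q) = (-253.050)(4.4/1687.003).

-0.660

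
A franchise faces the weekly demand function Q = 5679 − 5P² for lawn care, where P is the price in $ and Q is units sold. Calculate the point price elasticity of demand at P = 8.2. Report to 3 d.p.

At P = 8.2, Q = 5342.800.
dQ/dP = −10P = -82.
ε = (dQ/dP)(P/Q) = (-82)(8.2/5342.800).

-0.126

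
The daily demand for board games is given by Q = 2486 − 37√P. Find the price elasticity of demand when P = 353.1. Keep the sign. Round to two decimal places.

-0.19

At P = 353.1, Q = 1790.735.
dQ/dP = −37/(2√P) = -0.985.
ε = (dQ/dP)(P/Q) = (-0.985)(353.1/1790.735).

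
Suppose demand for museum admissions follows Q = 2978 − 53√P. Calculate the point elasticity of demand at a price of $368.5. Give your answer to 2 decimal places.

At P = 368.5, Q = 1960.593.
dQ/dP = −53/(2√P) = -1.380.
ε = (dQ/dP)(P/Q) = (-1.380)(368.5/1960.593).

-0.26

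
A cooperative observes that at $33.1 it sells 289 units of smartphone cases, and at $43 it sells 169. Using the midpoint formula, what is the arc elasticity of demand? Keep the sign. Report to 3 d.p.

ΔQ = 169 − 289 = -120; ΔP = 43 − 33.1 = 9.9.
Midpoints: P̄ = 38.05, Q̄ = 229.0.
ε = (ΔQ/ΔP)(P̄/Q̄) = (-120/9.9)(38.05/229.0).

-2.014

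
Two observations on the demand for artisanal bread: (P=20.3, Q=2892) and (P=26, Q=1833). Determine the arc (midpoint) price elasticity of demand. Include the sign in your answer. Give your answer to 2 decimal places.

-1.82

ΔQ = 1833 − 2892 = -1059; ΔP = 26 − 20.3 = 5.7.
Midpoints: P̄ = 23.15, Q̄ = 2362.5.
ε = (ΔQ/ΔP)(P̄/Q̄) = (-1059/5.7)(23.15/2362.5).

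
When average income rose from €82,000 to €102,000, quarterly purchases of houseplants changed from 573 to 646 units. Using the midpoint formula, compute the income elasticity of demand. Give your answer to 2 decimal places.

0.55

ΔQ = 73, ΔI = 20000. Midpoints: Ī = 92,000, Q̄ = 609.5.
ε_I = (ΔQ/ΔI)(Ī/Q̄) = (73/20000)(92000/609.5).
ε_I > 0, so the good is normal.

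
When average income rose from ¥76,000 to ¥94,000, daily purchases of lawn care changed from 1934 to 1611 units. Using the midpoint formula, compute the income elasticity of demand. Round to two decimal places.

-0.86

ΔQ = -323, ΔI = 18000. Midpoints: Ī = 85,000, Q̄ = 1772.5.
ε_I = (ΔQ/ΔI)(Ī/Q̄) = (-323/18000)(85000/1772.5).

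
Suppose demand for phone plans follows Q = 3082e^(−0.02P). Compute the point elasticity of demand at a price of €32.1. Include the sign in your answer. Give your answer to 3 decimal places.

-0.642

At P = 32.1, Q = 1621.868.
dQ/dP = −0.02·3082e^(−0.02P) = −0.02Q = -32.437.
ε = (dQ/dP)(P/Q) = (-32.437)(32.1/1621.868).
|ε| < 1, so demand is inelastic at this price.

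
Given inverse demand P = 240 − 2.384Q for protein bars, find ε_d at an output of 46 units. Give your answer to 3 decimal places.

-1.189

At Q = 46, P = 240 − 2.384(46) = 130.34.
dP/dQ = −2.384, so dQ/dP = 1/(−2.384) = -0.419.
ε = (dQ/dP)(P/Q) = (-0.419)(130.34/46).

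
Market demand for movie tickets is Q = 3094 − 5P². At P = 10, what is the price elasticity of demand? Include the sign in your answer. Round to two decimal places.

-0.39

At P = 10, Q = 2594.
dQ/dP = −10P = -100.
ε = (dQ/dP)(P/Q) = (-100)(10/2594).
|ε| < 1, so demand is inelastic at this price.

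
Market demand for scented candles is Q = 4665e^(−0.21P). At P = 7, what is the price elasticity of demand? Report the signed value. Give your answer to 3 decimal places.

At P = 7, Q = 1072.602.
dQ/dP = −0.21·4665e^(−0.21P) = −0.21Q = -225.247.
ε = (dQ/dP)(P/Q) = (-225.247)(7/1072.602).
|ε| > 1, so demand is elastic at this price.

-1.470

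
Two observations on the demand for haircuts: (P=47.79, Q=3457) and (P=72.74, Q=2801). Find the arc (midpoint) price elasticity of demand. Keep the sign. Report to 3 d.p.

-0.506

ΔQ = 2801 − 3457 = -656; ΔP = 72.74 − 47.79 = 24.95.
Midpoints: P̄ = 60.27, Q̄ = 3129.0.
ε = (ΔQ/ΔP)(P̄/Q̄) = (-656/24.95)(60.27/3129.0).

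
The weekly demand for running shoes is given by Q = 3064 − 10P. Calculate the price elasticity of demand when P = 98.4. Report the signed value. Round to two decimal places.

-0.47

At P = 98.4, Q = 2080.
dQ/dP = −10.
ε = (dQ/dP)(P/Q) = (-10)(98.4/2080).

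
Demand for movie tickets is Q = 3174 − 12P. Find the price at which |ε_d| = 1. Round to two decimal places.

For linear demand Q = a − bP, ε = −bP/(a − bP). |ε| = 1 when bP = a − bP, i.e. P = a/(2b).
P = 3174/(2·12) = 3174/24 = 132.2500.

132.25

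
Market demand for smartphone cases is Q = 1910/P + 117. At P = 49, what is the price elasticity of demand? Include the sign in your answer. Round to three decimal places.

-0.250

At P = 49, Q = 155.980.
dQ/dP = −1910/P² = -0.796.
ε = (dQ/dP)(P/Q) = (-0.796)(49/155.980).
|ε| < 1, so demand is inelastic at this price.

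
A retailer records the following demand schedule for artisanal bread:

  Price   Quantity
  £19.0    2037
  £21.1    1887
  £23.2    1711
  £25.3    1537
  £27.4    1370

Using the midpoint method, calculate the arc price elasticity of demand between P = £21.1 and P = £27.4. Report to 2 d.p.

-1.22

At P = 21.1, Q = 1887; at P = 27.4, Q = 1370.
ΔQ = -517, ΔP = 6.3. Midpoints: P̄ = 24.25, Q̄ = 1628.5.
ε = (ΔQ/ΔP)(P̄/Q̄) = (-517/6.3)(24.25/1628.5).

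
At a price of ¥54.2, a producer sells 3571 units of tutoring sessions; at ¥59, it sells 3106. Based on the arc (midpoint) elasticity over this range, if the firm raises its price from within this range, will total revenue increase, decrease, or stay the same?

decrease

Arc ε = (-465/4.8)(56.60/3338.5) ≈ -1.642.
|ε| = 1.64 > 1, so demand is elastic. A price rise therefore reduces total revenue.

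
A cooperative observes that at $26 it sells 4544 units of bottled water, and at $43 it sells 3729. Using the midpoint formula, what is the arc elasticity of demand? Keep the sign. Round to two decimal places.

-0.40

ΔQ = 3729 − 4544 = -815; ΔP = 43 − 26 = 17.
Midpoints: P̄ = 34.50, Q̄ = 4136.5.
ε = (ΔQ/ΔP)(P̄/Q̄) = (-815/17)(34.50/4136.5).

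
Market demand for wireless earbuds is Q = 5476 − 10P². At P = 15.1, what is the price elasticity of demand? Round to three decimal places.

-1.427

At P = 15.1, Q = 3195.900.
dQ/dP = −20P = -302.
ε = (dQ/dP)(P/Q) = (-302)(15.1/3195.900).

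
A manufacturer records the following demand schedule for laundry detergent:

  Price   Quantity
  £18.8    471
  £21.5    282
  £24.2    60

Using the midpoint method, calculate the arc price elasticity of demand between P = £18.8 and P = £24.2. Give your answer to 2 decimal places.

-6.16

At P = 18.8, Q = 471; at P = 24.2, Q = 60.
ΔQ = -411, ΔP = 5.4. Midpoints: P̄ = 21.50, Q̄ = 265.5.
ε = (ΔQ/ΔP)(P̄/Q̄) = (-411/5.4)(21.50/265.5).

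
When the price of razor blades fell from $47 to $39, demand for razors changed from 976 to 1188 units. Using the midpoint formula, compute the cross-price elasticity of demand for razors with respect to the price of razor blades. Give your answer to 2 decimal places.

-1.05

ΔQ_x = 1188 − 976 = 212; ΔP_y = 39 − 47 = -8.
Midpoints: P̄_y = 43.00, Q̄_x = 1082.0.
ε_xy = (ΔQ_x/ΔP_y)(P̄_y/Q̄_x) = (212/-8)(43.00/1082.0).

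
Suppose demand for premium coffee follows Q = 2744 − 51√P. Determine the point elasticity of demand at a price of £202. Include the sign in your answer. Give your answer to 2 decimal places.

-0.18

At P = 202, Q = 2019.154.
dQ/dP = −51/(2√P) = -1.794.
ε = (dQ/dP)(P/Q) = (-1.794)(202/2019.154).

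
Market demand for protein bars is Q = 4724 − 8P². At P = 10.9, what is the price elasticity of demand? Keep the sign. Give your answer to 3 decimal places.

-0.504

At P = 10.9, Q = 3773.520.
dQ/dP = −16P = -174.400.
ε = (dQ/dP)(P/Q) = (-174.400)(10.9/3773.520).
|ε| < 1, so demand is inelastic at this price.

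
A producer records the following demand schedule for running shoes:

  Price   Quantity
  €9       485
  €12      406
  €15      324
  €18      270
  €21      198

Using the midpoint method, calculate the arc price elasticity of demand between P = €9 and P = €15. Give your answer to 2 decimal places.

At P = 9, Q = 485; at P = 15, Q = 324.
ΔQ = -161, ΔP = 6. Midpoints: P̄ = 12.00, Q̄ = 404.5.
ε = (ΔQ/ΔP)(P̄/Q̄) = (-161/6)(12.00/404.5).

-0.80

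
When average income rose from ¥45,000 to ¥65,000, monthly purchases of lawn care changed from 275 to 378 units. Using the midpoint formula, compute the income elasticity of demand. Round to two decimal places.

0.87

ΔQ = 103, ΔI = 20000. Midpoints: Ī = 55,000, Q̄ = 326.5.
ε_I = (ΔQ/ΔI)(Ī/Q̄) = (103/20000)(55000/326.5).
ε_I > 0, so the good is normal.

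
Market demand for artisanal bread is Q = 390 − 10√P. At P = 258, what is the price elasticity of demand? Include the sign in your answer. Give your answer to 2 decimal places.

-0.35

At P = 258, Q = 229.376.
dQ/dP = −10/(2√P) = -0.311.
ε = (dQ/dP)(P/Q) = (-0.311)(258/229.376).
|ε| < 1, so demand is inelastic at this price.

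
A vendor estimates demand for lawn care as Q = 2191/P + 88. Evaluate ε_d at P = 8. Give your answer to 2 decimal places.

-0.76

At P = 8, Q = 361.875.
dQ/dP = −2191/P² = -34.234.
ε = (dQ/dP)(P/Q) = (-34.234)(8/361.875).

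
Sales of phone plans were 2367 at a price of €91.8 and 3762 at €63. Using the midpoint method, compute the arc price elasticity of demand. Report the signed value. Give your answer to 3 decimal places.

ΔQ = 3762 − 2367 = 1395; ΔP = 63 − 91.8 = -28.8.
Midpoints: P̄ = 77.40, Q̄ = 3064.5.
ε = (ΔQ/ΔP)(P̄/Q̄) = (1395/-28.8)(77.40/3064.5).

-1.223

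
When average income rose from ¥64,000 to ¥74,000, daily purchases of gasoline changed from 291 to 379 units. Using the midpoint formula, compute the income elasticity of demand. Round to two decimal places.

1.81

ΔQ = 88, ΔI = 10000. Midpoints: Ī = 69,000, Q̄ = 335.0.
ε_I = (ΔQ/ΔI)(Ī/Q̄) = (88/10000)(69000/335.0).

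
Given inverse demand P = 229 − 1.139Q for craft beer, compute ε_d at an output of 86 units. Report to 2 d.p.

-1.34

At Q = 86, P = 229 − 1.139(86) = 131.05.
dP/dQ = −1.139, so dQ/dP = 1/(−1.139) = -0.878.
ε = (dQ/dP)(P/Q) = (-0.878)(131.05/86).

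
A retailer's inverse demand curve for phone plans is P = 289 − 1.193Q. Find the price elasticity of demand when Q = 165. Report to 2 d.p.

-0.47

At Q = 165, P = 289 − 1.193(165) = 92.16.
dP/dQ = −1.193, so dQ/dP = 1/(−1.193) = -0.838.
ε = (dQ/dP)(P/Q) = (-0.838)(92.16/165).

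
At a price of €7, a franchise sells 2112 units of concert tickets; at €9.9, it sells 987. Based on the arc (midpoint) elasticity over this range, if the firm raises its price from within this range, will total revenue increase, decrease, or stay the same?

decrease

Arc ε = (-1125/2.9)(8.45/1549.5) ≈ -2.116.
|ε| = 2.12 > 1, so demand is elastic. A price rise therefore reduces total revenue.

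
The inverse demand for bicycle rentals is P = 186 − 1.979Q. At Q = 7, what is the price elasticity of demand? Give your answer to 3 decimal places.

At Q = 7, P = 186 − 1.979(7) = 172.15.
dP/dQ = −1.979, so dQ/dP = 1/(−1.979) = -0.505.
ε = (dQ/dP)(P/Q) = (-0.505)(172.15/7).

-12.427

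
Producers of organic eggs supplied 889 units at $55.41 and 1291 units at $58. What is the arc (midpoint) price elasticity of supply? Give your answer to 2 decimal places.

ΔQ = 1291 − 889 = 402; ΔP = 58 − 55.41 = 2.59.
Midpoints: P̄ = 56.70, Q̄ = 1090.0.
ε_s = (ΔQ/ΔP)(P̄/Q̄) = (402/2.59)(56.70/1090.0).

8.07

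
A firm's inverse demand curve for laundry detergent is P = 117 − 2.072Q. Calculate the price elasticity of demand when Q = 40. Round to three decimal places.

-0.412

At Q = 40, P = 117 − 2.072(40) = 34.12.
dP/dQ = −2.072, so dQ/dP = 1/(−2.072) = -0.483.
ε = (dQ/dP)(P/Q) = (-0.483)(34.12/40).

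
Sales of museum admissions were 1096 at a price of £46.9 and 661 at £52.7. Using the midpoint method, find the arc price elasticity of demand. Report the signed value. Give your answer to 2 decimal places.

ΔQ = 661 − 1096 = -435; ΔP = 52.7 − 46.9 = 5.8.
Midpoints: P̄ = 49.80, Q̄ = 878.5.
ε = (ΔQ/ΔP)(P̄/Q̄) = (-435/5.8)(49.80/878.5).

-4.25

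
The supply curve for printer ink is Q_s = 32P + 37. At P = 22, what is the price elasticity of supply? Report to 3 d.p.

At P = 22, Q_s = 741.
dQ_s/dP = 32.
ε_s = (dQ_s/dP)(P/Q_s) = (32)(22/741).

0.950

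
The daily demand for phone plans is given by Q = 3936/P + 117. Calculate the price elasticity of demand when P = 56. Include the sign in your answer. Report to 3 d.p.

At P = 56, Q = 187.286.
dQ/dP = −3936/P² = -1.255.
ε = (dQ/dP)(P/Q) = (-1.255)(56/187.286).

-0.375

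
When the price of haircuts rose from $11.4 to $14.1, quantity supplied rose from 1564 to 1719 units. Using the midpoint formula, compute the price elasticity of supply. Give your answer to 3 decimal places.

0.446

ΔQ = 1719 − 1564 = 155; ΔP = 14.1 − 11.4 = 2.7.
Midpoints: P̄ = 12.75, Q̄ = 1641.5.
ε_s = (ΔQ/ΔP)(P̄/Q̄) = (155/2.7)(12.75/1641.5).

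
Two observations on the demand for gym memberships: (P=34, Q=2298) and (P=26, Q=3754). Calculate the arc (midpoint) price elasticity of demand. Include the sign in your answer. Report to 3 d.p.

ΔQ = 3754 − 2298 = 1456; ΔP = 26 − 34 = -8.
Midpoints: P̄ = 30.00, Q̄ = 3026.0.
ε = (ΔQ/ΔP)(P̄/Q̄) = (1456/-8)(30.00/3026.0).

-1.804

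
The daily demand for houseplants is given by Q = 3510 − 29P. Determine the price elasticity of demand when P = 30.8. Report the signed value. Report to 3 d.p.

At P = 30.8, Q = 2616.800.
dQ/dP = −29.
ε = (dQ/dP)(P/Q) = (-29)(30.8/2616.800).
|ε| < 1, so demand is inelastic at this price.

-0.341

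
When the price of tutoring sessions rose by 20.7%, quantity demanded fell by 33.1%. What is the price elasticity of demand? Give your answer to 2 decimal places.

ε = %ΔQ / %ΔP = (-33.1)/(20.7) = -1.599.

-1.60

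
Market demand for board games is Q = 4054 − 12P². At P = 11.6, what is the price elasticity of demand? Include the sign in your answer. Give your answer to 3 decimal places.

-1.324

At P = 11.6, Q = 2439.280.
dQ/dP = −24P = -278.400.
ε = (dQ/dP)(P/Q) = (-278.400)(11.6/2439.280).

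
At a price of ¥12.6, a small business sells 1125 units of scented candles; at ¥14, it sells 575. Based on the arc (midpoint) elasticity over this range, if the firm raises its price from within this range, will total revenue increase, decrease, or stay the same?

decrease

Arc ε = (-550/1.4)(13.30/850.0) ≈ -6.147.
|ε| = 6.15 > 1, so demand is elastic. A price rise therefore reduces total revenue.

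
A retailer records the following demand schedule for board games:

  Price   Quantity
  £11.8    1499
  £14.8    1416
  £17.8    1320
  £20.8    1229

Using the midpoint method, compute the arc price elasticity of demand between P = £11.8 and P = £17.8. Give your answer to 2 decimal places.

At P = 11.8, Q = 1499; at P = 17.8, Q = 1320.
ΔQ = -179, ΔP = 6.0. Midpoints: P̄ = 14.80, Q̄ = 1409.5.
ε = (ΔQ/ΔP)(P̄/Q̄) = (-179/6.0)(14.80/1409.5).

-0.31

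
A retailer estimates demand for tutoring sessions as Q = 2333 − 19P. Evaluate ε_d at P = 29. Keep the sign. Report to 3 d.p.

-0.309

At P = 29, Q = 1782.
dQ/dP = −19.
ε = (dQ/dP)(P/Q) = (-19)(29/1782).
|ε| < 1, so demand is inelastic at this price.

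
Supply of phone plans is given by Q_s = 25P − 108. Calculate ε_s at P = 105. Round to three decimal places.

At P = 105, Q_s = 2517.
dQ_s/dP = 25.
ε_s = (dQ_s/dP)(P/Q_s) = (25)(105/2517).

1.043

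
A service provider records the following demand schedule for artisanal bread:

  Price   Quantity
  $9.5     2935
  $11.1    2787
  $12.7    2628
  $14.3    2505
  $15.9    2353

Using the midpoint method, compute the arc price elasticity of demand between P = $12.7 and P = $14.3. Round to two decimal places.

At P = 12.7, Q = 2628; at P = 14.3, Q = 2505.
ΔQ = -123, ΔP = 1.6. Midpoints: P̄ = 13.50, Q̄ = 2566.5.
ε = (ΔQ/ΔP)(P̄/Q̄) = (-123/1.6)(13.50/2566.5).

-0.40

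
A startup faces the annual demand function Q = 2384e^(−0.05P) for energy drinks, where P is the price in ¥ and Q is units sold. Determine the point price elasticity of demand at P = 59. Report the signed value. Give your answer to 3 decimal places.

-2.950

At P = 59, Q = 124.778.
dQ/dP = −0.05·2384e^(−0.05P) = −0.05Q = -6.239.
ε = (dQ/dP)(P/Q) = (-6.239)(59/124.778).
|ε| > 1, so demand is elastic at this price.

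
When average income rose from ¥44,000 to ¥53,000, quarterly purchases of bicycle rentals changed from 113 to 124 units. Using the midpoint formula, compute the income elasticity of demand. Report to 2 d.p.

0.50

ΔQ = 11, ΔI = 9000. Midpoints: Ī = 48,500, Q̄ = 118.5.
ε_I = (ΔQ/ΔI)(Ī/Q̄) = (11/9000)(48500/118.5).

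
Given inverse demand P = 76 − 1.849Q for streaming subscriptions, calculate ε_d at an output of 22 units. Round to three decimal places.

At Q = 22, P = 76 − 1.849(22) = 35.32.
dP/dQ = −1.849, so dQ/dP = 1/(−1.849) = -0.541.
ε = (dQ/dP)(P/Q) = (-0.541)(35.32/22).

-0.868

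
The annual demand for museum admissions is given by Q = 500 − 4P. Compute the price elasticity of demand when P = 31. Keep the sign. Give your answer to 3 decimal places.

At P = 31, Q = 376.
dQ/dP = −4.
ε = (dQ/dP)(P/Q) = (-4)(31/376).
|ε| < 1, so demand is inelastic at this price.

-0.330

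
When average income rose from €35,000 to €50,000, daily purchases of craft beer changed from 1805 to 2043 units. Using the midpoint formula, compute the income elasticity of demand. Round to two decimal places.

ΔQ = 238, ΔI = 15000. Midpoints: Ī = 42,500, Q̄ = 1924.0.
ε_I = (ΔQ/ΔI)(Ī/Q̄) = (238/15000)(42500/1924.0).
ε_I > 0, so the good is normal.

0.35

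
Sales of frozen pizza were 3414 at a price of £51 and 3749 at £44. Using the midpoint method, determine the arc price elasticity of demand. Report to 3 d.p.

ΔQ = 3749 − 3414 = 335; ΔP = 44 − 51 = -7.
Midpoints: P̄ = 47.50, Q̄ = 3581.5.
ε = (ΔQ/ΔP)(P̄/Q̄) = (335/-7)(47.50/3581.5).

-0.635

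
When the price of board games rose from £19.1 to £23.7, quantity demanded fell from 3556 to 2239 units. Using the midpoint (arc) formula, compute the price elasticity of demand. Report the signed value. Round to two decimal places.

ΔQ = 2239 − 3556 = -1317; ΔP = 23.7 − 19.1 = 4.6.
Midpoints: P̄ = 21.40, Q̄ = 2897.5.
ε = (ΔQ/ΔP)(P̄/Q̄) = (-1317/4.6)(21.40/2897.5).

-2.11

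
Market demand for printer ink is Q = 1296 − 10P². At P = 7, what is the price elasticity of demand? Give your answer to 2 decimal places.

At P = 7, Q = 806.
dQ/dP = −20P = -140.
ε = (dQ/dP)(P/Q) = (-140)(7/806).
|ε| > 1, so demand is elastic at this price.

-1.22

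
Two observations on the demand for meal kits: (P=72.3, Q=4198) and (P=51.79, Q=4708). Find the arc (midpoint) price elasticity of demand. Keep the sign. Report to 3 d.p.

-0.346

ΔQ = 4708 − 4198 = 510; ΔP = 51.79 − 72.3 = -20.51.
Midpoints: P̄ = 62.05, Q̄ = 4453.0.
ε = (ΔQ/ΔP)(P̄/Q̄) = (510/-20.51)(62.05/4453.0).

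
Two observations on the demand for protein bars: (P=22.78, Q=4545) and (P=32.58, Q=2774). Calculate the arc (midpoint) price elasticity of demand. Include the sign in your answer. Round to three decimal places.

-1.367

ΔQ = 2774 − 4545 = -1771; ΔP = 32.58 − 22.78 = 9.8.
Midpoints: P̄ = 27.68, Q̄ = 3659.5.
ε = (ΔQ/ΔP)(P̄/Q̄) = (-1771/9.8)(27.68/3659.5).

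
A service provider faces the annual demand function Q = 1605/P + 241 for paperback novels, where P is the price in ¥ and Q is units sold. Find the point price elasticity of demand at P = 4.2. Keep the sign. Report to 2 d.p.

At P = 4.2, Q = 623.143.
dQ/dP = −1605/P² = -90.986.
ε = (dQ/dP)(P/Q) = (-90.986)(4.2/623.143).

-0.61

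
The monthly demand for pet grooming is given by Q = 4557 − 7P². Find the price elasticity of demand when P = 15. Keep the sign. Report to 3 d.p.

At P = 15, Q = 2982.
dQ/dP = −14P = -210.
ε = (dQ/dP)(P/Q) = (-210)(15/2982).

-1.056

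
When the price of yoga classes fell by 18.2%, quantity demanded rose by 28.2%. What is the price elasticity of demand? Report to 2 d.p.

-1.55

ε = %ΔQ / %ΔP = (28.2)/(-18.2) = -1.549.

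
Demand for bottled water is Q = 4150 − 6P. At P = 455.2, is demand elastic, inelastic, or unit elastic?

elastic

Q = 1418.800, dQ/dP = -6.
ε = (dQ/dP)(P/Q) ≈ -1.925.
|ε| = 1.93 > 1.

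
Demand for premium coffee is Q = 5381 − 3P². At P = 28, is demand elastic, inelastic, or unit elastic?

Q = 3029, dQ/dP = -168.
ε = (dQ/dP)(P/Q) ≈ -1.553.
|ε| = 1.55 > 1.

elastic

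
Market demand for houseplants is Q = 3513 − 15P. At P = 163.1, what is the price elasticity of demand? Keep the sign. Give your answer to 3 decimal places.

-2.294

At P = 163.1, Q = 1066.500.
dQ/dP = −15.
ε = (dQ/dP)(P/Q) = (-15)(163.1/1066.500).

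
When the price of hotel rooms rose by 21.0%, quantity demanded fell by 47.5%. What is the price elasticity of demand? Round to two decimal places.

ε = %ΔQ / %ΔP = (-47.5)/(21.0) = -2.262.

-2.26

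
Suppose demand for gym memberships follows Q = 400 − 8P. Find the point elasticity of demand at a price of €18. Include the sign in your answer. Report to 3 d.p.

-0.563

At P = 18, Q = 256.
dQ/dP = −8.
ε = (dQ/dP)(P/Q) = (-8)(18/256).
|ε| < 1, so demand is inelastic at this price.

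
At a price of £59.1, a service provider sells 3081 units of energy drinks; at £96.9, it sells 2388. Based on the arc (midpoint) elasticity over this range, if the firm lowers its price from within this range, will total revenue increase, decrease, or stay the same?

decrease

Arc ε = (-693/37.8)(78.00/2734.5) ≈ -0.523.
|ε| = 0.52 < 1, so demand is inelastic. A price cut therefore reduces total revenue.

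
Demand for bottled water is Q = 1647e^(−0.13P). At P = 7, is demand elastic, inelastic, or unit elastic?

inelastic

Q = 662.957, dQ/dP = -86.184.
ε = (dQ/dP)(P/Q) ≈ -0.910.
|ε| = 0.91 < 1.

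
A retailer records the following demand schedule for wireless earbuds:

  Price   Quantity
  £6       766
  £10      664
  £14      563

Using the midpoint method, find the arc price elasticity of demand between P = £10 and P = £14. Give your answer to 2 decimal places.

-0.49

At P = 10, Q = 664; at P = 14, Q = 563.
ΔQ = -101, ΔP = 4. Midpoints: P̄ = 12.00, Q̄ = 613.5.
ε = (ΔQ/ΔP)(P̄/Q̄) = (-101/4)(12.00/613.5).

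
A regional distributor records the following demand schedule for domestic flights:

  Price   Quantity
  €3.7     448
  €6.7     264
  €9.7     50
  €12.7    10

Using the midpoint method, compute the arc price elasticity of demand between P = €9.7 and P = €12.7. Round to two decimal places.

At P = 9.7, Q = 50; at P = 12.7, Q = 10.
ΔQ = -40, ΔP = 3.0. Midpoints: P̄ = 11.20, Q̄ = 30.0.
ε = (ΔQ/ΔP)(P̄/Q̄) = (-40/3.0)(11.20/30.0).

-4.98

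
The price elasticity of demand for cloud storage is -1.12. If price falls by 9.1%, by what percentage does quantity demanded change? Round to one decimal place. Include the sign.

10.2%

%ΔQ ≈ ε × %ΔP = (-1.12)(-9.1%) = 10.19%.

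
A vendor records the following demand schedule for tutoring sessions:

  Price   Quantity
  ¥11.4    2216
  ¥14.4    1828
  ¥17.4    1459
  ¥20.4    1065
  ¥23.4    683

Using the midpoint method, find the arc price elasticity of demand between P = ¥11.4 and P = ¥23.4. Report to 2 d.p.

-1.53

At P = 11.4, Q = 2216; at P = 23.4, Q = 683.
ΔQ = -1533, ΔP = 12.0. Midpoints: P̄ = 17.40, Q̄ = 1449.5.
ε = (ΔQ/ΔP)(P̄/Q̄) = (-1533/12.0)(17.40/1449.5).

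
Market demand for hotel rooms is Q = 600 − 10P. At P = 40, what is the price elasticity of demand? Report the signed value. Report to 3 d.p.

At P = 40, Q = 200.
dQ/dP = −10.
ε = (dQ/dP)(P/Q) = (-10)(40/200).
|ε| > 1, so demand is elastic at this price.

-2.000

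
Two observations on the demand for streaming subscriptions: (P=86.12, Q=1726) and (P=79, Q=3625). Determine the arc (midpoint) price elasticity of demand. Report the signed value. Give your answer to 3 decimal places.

ΔQ = 3625 − 1726 = 1899; ΔP = 79 − 86.12 = -7.12.
Midpoints: P̄ = 82.56, Q̄ = 2675.5.
ε = (ΔQ/ΔP)(P̄/Q̄) = (1899/-7.12)(82.56/2675.5).

-8.230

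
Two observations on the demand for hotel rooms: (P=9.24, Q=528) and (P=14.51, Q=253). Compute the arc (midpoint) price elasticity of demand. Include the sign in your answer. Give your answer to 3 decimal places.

ΔQ = 253 − 528 = -275; ΔP = 14.51 − 9.24 = 5.27.
Midpoints: P̄ = 11.88, Q̄ = 390.5.
ε = (ΔQ/ΔP)(P̄/Q̄) = (-275/5.27)(11.88/390.5).

-1.587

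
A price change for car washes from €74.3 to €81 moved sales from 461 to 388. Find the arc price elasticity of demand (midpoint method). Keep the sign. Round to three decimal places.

-1.993

ΔQ = 388 − 461 = -73; ΔP = 81 − 74.3 = 6.7.
Midpoints: P̄ = 77.65, Q̄ = 424.5.
ε = (ΔQ/ΔP)(P̄/Q̄) = (-73/6.7)(77.65/424.5).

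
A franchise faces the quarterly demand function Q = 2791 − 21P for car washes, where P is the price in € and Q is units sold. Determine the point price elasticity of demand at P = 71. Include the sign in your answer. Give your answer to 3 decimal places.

-1.147

At P = 71, Q = 1300.
dQ/dP = −21.
ε = (dQ/dP)(P/Q) = (-21)(71/1300).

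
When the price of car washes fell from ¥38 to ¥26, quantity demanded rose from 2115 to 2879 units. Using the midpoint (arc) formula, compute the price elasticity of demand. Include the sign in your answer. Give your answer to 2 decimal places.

ΔQ = 2879 − 2115 = 764; ΔP = 26 − 38 = -12.
Midpoints: P̄ = 32.00, Q̄ = 2497.0.
ε = (ΔQ/ΔP)(P̄/Q̄) = (764/-12)(32.00/2497.0).

-0.82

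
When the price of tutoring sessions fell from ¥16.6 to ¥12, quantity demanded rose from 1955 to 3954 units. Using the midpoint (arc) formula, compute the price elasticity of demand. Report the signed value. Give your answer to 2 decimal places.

ΔQ = 3954 − 1955 = 1999; ΔP = 12 − 16.6 = -4.6.
Midpoints: P̄ = 14.30, Q̄ = 2954.5.
ε = (ΔQ/ΔP)(P̄/Q̄) = (1999/-4.6)(14.30/2954.5).

-2.10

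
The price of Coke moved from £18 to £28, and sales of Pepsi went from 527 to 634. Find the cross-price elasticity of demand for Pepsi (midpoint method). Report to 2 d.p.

ΔQ_x = 634 − 527 = 107; ΔP_y = 28 − 18 = 10.
Midpoints: P̄_y = 23.00, Q̄_x = 580.5.
ε_xy = (ΔQ_x/ΔP_y)(P̄_y/Q̄_x) = (107/10)(23.00/580.5).

0.42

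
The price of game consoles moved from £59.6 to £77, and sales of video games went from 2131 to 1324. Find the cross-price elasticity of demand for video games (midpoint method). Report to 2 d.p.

-1.83

ΔQ_x = 1324 − 2131 = -807; ΔP_y = 77 − 59.6 = 17.4.
Midpoints: P̄_y = 68.30, Q̄_x = 1727.5.
ε_xy = (ΔQ_x/ΔP_y)(P̄_y/Q̄_x) = (-807/17.4)(68.30/1727.5).
ε_xy < 0, so the goods are complements.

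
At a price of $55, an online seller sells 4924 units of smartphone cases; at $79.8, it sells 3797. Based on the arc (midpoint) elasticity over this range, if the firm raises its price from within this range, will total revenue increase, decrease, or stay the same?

increase

Arc ε = (-1127/24.8)(67.40/4360.5) ≈ -0.702.
|ε| = 0.70 < 1, so demand is inelastic. A price rise therefore raises total revenue.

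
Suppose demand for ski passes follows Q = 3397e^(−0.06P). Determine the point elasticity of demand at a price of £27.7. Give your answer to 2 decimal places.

-1.66

At P = 27.7, Q = 644.612.
dQ/dP = −0.06·3397e^(−0.06P) = −0.06Q = -38.677.
ε = (dQ/dP)(P/Q) = (-38.677)(27.7/644.612).
|ε| > 1, so demand is elastic at this price.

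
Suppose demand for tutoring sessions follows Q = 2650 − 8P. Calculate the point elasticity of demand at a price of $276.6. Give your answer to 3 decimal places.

-5.061

At P = 276.6, Q = 437.200.
dQ/dP = −8.
ε = (dQ/dP)(P/Q) = (-8)(276.6/437.200).
|ε| > 1, so demand is elastic at this price.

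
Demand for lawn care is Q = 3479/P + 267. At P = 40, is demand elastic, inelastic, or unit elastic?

inelastic

Q = 353.975, dQ/dP = -2.174.
ε = (dQ/dP)(P/Q) ≈ -0.246.
|ε| = 0.25 < 1.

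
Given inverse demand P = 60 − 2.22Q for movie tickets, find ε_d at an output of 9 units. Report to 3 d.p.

At Q = 9, P = 60 − 2.22(9) = 40.02.
dP/dQ = −2.22, so dQ/dP = 1/(−2.22) = -0.450.
ε = (dQ/dP)(P/Q) = (-0.450)(40.02/9).

-2.003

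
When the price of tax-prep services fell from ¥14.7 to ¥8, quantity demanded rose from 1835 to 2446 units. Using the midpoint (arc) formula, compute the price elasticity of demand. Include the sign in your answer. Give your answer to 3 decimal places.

ΔQ = 2446 − 1835 = 611; ΔP = 8 − 14.7 = -6.7.
Midpoints: P̄ = 11.35, Q̄ = 2140.5.
ε = (ΔQ/ΔP)(P̄/Q̄) = (611/-6.7)(11.35/2140.5).

-0.484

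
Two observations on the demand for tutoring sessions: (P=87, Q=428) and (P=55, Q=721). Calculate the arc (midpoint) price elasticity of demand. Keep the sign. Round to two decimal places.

ΔQ = 721 − 428 = 293; ΔP = 55 − 87 = -32.
Midpoints: P̄ = 71.00, Q̄ = 574.5.
ε = (ΔQ/ΔP)(P̄/Q̄) = (293/-32)(71.00/574.5).

-1.13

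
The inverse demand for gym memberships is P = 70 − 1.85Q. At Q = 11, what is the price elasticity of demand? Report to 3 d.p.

-2.440

At Q = 11, P = 70 − 1.85(11) = 49.65.
dP/dQ = −1.85, so dQ/dP = 1/(−1.85) = -0.541.
ε = (dQ/dP)(P/Q) = (-0.541)(49.65/11).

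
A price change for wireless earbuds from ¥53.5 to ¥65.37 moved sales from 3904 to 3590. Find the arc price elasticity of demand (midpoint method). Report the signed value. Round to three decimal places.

-0.420

ΔQ = 3590 − 3904 = -314; ΔP = 65.37 − 53.5 = 11.87.
Midpoints: P̄ = 59.44, Q̄ = 3747.0.
ε = (ΔQ/ΔP)(P̄/Q̄) = (-314/11.87)(59.44/3747.0).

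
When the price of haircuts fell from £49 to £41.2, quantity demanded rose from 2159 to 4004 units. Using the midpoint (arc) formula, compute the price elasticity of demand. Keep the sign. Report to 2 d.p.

ΔQ = 4004 − 2159 = 1845; ΔP = 41.2 − 49 = -7.8.
Midpoints: P̄ = 45.10, Q̄ = 3081.5.
ε = (ΔQ/ΔP)(P̄/Q̄) = (1845/-7.8)(45.10/3081.5).

-3.46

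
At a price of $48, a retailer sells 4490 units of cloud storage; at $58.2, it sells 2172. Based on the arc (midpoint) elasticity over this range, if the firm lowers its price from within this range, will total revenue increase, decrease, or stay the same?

Arc ε = (-2318/10.2)(53.10/3331.0) ≈ -3.623.
|ε| = 3.62 > 1, so demand is elastic. A price cut therefore raises total revenue.

increase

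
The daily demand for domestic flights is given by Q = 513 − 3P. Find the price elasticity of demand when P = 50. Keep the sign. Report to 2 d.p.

-0.41

At P = 50, Q = 363.
dQ/dP = −3.
ε = (dQ/dP)(P/Q) = (-3)(50/363).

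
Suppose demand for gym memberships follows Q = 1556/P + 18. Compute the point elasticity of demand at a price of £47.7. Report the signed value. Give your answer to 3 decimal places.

At P = 47.7, Q = 50.621.
dQ/dP = −1556/P² = -0.684.
ε = (dQ/dP)(P/Q) = (-0.684)(47.7/50.621).

-0.644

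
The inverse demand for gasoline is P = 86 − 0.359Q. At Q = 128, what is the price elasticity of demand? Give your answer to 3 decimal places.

At Q = 128, P = 86 − 0.359(128) = 40.05.
dP/dQ = −0.359, so dQ/dP = 1/(−0.359) = -2.786.
ε = (dQ/dP)(P/Q) = (-2.786)(40.05/128).

-0.872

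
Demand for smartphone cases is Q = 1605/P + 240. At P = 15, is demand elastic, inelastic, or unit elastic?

Q = 347, dQ/dP = -7.133.
ε = (dQ/dP)(P/Q) ≈ -0.308.
|ε| = 0.31 < 1.

inelastic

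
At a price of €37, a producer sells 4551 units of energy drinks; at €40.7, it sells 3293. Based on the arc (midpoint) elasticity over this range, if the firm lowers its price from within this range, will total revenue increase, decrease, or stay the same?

increase

Arc ε = (-1258/3.7)(38.85/3922.0) ≈ -3.368.
|ε| = 3.37 > 1, so demand is elastic. A price cut therefore raises total revenue.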